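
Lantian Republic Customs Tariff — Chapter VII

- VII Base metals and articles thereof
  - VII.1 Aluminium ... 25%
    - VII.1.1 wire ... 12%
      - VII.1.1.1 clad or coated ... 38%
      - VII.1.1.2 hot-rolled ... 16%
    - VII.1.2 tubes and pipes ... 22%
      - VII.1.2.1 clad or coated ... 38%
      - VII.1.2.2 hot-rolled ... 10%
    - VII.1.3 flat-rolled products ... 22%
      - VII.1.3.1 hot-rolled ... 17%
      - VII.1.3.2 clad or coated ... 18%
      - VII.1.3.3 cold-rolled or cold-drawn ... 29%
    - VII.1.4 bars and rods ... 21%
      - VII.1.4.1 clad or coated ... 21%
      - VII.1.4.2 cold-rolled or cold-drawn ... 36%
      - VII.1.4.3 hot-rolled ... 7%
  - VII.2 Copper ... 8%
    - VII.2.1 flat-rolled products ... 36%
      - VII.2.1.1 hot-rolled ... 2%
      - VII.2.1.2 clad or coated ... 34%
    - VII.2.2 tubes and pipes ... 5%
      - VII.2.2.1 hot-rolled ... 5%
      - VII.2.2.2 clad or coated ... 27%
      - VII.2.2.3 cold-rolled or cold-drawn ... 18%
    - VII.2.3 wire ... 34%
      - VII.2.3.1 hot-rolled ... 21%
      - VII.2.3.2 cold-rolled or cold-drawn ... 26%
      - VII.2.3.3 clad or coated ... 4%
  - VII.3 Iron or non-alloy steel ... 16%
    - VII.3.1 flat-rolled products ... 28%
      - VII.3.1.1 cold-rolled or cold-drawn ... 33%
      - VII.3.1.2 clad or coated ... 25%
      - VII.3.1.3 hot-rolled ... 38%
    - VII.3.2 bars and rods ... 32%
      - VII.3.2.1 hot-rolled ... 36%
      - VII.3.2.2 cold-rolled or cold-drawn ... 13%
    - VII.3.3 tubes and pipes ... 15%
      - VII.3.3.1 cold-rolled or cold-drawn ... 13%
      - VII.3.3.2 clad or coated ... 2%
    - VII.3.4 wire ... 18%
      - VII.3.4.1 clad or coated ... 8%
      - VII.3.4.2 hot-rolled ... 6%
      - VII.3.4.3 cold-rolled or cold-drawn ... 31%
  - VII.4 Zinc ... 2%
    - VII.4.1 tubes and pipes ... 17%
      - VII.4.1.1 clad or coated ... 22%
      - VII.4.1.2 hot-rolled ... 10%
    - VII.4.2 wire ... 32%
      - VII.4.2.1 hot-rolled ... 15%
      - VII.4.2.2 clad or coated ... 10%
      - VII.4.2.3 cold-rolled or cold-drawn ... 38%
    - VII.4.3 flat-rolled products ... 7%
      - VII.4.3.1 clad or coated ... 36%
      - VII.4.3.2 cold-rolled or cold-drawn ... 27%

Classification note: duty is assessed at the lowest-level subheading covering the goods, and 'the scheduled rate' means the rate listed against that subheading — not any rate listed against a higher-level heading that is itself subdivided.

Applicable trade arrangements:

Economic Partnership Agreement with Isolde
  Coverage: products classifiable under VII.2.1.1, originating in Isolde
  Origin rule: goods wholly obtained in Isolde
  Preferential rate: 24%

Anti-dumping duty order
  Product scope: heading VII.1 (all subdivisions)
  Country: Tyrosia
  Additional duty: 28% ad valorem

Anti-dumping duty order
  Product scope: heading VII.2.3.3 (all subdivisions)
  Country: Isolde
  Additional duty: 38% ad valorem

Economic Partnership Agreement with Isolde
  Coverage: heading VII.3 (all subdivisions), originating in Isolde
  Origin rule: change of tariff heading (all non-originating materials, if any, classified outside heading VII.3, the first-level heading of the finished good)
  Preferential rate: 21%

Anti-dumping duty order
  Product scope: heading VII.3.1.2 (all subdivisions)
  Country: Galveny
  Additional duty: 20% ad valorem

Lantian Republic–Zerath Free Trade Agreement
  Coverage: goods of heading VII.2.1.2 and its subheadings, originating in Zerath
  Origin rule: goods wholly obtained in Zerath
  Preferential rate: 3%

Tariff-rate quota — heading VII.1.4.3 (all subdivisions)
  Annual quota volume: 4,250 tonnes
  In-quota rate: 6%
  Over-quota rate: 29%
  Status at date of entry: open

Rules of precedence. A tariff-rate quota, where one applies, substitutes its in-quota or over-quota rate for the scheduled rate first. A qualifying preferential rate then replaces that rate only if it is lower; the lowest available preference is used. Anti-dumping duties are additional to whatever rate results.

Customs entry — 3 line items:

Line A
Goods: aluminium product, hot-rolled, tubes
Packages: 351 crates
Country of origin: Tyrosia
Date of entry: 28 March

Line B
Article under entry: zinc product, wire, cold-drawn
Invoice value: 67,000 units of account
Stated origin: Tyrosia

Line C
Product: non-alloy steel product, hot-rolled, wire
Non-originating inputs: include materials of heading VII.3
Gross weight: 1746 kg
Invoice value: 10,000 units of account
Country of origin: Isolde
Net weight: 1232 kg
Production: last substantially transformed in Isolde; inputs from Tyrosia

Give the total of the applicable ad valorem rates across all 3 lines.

82%

Line A: aluminium → VII.1; tubes → VII.1.2; hot-rolled → VII.1.2.2. Scheduled 10%. anti-dumping (Tyrosia, VII.1): +28%; total 10% + 28% = 38%. → 38%.
Line B: zinc → VII.4; wire → VII.4.2; cold-drawn → VII.4.2.3. Scheduled 38%. No special measure applies. → 38%.
Line C: non-alloy steel → VII.3; wire → VII.3.4; hot-rolled → VII.3.4.2. Scheduled 6%. Isolde agreement on VII.2.1.1: VII.3.4.2 not covered; Isolde agreement on VII.3: CTH not met. → 6%.
Sum: 38% + 38% + 6% = 82%.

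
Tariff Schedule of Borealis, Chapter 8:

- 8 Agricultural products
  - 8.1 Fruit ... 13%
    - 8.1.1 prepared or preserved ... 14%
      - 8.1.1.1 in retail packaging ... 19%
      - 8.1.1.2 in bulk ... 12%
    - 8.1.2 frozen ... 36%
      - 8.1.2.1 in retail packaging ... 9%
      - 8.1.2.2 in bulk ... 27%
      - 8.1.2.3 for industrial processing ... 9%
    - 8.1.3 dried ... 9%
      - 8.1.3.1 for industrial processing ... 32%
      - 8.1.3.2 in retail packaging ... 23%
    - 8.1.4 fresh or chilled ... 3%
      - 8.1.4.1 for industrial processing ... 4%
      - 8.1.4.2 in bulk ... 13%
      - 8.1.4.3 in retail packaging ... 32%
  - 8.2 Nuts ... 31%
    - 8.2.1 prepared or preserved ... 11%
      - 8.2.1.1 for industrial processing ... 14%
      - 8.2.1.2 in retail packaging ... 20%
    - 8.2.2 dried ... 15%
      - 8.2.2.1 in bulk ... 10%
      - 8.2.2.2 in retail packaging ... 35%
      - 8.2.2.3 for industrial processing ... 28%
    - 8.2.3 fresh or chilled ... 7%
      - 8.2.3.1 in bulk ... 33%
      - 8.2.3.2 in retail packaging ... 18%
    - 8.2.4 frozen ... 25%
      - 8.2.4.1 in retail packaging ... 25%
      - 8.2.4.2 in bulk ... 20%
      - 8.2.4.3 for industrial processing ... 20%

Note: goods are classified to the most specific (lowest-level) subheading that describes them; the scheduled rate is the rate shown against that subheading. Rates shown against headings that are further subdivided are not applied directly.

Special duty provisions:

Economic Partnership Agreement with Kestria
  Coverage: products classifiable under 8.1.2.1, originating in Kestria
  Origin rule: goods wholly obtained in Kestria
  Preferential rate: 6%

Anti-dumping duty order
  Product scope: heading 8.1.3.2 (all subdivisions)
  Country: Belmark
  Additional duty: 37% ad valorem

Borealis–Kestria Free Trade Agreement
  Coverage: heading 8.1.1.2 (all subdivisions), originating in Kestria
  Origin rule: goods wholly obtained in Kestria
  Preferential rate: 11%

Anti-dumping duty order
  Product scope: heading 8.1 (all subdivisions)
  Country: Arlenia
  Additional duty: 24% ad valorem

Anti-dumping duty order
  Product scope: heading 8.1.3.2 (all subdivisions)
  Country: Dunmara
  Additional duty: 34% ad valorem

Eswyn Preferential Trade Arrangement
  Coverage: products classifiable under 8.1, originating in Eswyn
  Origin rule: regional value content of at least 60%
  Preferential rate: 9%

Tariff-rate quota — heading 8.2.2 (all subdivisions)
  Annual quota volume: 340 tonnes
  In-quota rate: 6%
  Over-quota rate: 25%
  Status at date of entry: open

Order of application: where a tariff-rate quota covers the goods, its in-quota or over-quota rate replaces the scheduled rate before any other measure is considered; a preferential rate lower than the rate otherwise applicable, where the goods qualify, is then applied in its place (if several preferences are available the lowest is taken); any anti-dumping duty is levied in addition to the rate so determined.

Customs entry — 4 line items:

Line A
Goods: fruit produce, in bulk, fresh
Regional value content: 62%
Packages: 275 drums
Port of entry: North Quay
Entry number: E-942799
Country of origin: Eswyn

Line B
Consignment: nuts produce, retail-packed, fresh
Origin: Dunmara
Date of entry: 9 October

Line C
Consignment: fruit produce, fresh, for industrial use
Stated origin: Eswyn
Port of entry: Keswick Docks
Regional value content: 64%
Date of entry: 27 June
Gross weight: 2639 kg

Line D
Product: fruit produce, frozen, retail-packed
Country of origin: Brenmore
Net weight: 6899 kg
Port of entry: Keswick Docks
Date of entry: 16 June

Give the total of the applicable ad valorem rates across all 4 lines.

40%

Line A: fruit → 8.1; fresh → 8.1.4; in bulk → 8.1.4.2. Scheduled 13%. Eswyn agreement on 8.1: RVC ≥ 60% → 9% available; preferential 9%. → 9%.
Line B: nuts → 8.2; fresh → 8.2.3; retail-packed → 8.2.3.2. Scheduled 18%. No special measure applies. → 18%.
Line C: fruit → 8.1; fresh → 8.1.4; for industrial use → 8.1.4.1. Scheduled 4%. Eswyn agreement on 8.1: RVC ≥ 60% → 9% available; preference 9% not lower than 4% → no reduction. → 4%.
Line D: fruit → 8.1; frozen → 8.1.2; retail-packed → 8.1.2.1. Scheduled 9%. No special measure applies. → 9%.
Sum: 9% + 18% + 4% + 9% = 40%.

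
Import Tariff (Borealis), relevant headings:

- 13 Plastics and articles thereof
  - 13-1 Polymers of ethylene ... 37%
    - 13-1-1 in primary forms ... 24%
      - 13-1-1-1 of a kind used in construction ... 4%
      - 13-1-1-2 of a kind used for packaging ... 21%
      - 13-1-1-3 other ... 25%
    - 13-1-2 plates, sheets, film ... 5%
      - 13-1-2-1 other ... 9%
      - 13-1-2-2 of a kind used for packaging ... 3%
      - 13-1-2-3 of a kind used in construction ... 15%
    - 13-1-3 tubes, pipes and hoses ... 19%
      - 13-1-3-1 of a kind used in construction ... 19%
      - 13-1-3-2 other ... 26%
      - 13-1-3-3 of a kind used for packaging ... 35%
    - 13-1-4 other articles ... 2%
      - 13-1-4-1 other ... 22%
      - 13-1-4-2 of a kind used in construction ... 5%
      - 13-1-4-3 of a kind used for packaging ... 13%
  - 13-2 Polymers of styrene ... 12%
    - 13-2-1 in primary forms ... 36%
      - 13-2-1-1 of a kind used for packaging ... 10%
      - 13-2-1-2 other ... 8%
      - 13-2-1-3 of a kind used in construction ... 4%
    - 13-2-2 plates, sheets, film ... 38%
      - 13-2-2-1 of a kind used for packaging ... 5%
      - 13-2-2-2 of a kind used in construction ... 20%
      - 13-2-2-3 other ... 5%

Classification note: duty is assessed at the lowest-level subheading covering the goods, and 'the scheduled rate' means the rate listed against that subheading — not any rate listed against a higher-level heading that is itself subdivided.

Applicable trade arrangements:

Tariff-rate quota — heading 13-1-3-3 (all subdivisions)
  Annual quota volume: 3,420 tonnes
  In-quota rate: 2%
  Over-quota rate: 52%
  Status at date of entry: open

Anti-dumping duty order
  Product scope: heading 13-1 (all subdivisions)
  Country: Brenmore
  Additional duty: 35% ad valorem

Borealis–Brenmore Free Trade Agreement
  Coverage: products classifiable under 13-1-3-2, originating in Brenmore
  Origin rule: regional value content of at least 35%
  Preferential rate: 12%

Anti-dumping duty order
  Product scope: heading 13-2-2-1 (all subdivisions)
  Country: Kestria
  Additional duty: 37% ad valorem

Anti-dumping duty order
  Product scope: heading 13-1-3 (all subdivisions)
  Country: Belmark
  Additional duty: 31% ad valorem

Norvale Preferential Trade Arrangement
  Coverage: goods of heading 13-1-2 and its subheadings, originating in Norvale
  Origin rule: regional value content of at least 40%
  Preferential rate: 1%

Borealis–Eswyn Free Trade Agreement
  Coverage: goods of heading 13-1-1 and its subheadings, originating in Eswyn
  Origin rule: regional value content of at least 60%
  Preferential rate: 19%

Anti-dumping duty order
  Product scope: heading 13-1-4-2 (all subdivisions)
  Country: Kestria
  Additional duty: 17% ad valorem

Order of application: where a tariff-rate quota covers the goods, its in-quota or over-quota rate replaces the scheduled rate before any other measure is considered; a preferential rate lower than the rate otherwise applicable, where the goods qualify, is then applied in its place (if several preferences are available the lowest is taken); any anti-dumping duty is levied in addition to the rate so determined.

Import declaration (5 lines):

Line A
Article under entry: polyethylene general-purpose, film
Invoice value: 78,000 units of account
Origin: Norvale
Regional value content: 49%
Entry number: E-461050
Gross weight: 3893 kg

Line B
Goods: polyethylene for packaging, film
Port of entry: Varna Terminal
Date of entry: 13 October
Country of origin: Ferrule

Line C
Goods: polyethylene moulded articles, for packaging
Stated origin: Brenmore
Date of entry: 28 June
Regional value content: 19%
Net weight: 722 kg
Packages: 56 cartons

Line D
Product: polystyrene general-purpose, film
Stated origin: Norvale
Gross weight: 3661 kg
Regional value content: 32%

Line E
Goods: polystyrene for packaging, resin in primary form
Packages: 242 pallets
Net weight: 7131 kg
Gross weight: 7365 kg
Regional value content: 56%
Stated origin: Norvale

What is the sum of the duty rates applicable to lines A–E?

Line A: polyethylene → 13-1; film → 13-1-2; general-purpose → 13-1-2-1. Scheduled 9%. Norvale agreement on 13-1-2: RVC ≥ 40% → 1% available; preferential 1%. → 1%.
Line B: polyethylene → 13-1; film → 13-1-2; for packaging → 13-1-2-2. Scheduled 3%. No special measure applies. → 3%.
Line C: polyethylene → 13-1; moulded articles → 13-1-4; for packaging → 13-1-4-3. Scheduled 13%. Brenmore agreement on 13-1-3-2: 13-1-4-3 not covered; anti-dumping (Brenmore, 13-1): +35%; total 13% + 35% = 48%. → 48%.
Line D: polystyrene → 13-2; film → 13-2-2; general-purpose → 13-2-2-3. Scheduled 5%. Norvale agreement on 13-1-2: 13-2-2-3 not covered. → 5%.
Line E: polystyrene → 13-2; resin in primary form → 13-2-1; for packaging → 13-2-1-1. Scheduled 10%. Norvale agreement on 13-1-2: 13-2-1-1 not covered. → 10%.
Sum: 1% + 3% + 48% + 5% + 10% = 67%.

67%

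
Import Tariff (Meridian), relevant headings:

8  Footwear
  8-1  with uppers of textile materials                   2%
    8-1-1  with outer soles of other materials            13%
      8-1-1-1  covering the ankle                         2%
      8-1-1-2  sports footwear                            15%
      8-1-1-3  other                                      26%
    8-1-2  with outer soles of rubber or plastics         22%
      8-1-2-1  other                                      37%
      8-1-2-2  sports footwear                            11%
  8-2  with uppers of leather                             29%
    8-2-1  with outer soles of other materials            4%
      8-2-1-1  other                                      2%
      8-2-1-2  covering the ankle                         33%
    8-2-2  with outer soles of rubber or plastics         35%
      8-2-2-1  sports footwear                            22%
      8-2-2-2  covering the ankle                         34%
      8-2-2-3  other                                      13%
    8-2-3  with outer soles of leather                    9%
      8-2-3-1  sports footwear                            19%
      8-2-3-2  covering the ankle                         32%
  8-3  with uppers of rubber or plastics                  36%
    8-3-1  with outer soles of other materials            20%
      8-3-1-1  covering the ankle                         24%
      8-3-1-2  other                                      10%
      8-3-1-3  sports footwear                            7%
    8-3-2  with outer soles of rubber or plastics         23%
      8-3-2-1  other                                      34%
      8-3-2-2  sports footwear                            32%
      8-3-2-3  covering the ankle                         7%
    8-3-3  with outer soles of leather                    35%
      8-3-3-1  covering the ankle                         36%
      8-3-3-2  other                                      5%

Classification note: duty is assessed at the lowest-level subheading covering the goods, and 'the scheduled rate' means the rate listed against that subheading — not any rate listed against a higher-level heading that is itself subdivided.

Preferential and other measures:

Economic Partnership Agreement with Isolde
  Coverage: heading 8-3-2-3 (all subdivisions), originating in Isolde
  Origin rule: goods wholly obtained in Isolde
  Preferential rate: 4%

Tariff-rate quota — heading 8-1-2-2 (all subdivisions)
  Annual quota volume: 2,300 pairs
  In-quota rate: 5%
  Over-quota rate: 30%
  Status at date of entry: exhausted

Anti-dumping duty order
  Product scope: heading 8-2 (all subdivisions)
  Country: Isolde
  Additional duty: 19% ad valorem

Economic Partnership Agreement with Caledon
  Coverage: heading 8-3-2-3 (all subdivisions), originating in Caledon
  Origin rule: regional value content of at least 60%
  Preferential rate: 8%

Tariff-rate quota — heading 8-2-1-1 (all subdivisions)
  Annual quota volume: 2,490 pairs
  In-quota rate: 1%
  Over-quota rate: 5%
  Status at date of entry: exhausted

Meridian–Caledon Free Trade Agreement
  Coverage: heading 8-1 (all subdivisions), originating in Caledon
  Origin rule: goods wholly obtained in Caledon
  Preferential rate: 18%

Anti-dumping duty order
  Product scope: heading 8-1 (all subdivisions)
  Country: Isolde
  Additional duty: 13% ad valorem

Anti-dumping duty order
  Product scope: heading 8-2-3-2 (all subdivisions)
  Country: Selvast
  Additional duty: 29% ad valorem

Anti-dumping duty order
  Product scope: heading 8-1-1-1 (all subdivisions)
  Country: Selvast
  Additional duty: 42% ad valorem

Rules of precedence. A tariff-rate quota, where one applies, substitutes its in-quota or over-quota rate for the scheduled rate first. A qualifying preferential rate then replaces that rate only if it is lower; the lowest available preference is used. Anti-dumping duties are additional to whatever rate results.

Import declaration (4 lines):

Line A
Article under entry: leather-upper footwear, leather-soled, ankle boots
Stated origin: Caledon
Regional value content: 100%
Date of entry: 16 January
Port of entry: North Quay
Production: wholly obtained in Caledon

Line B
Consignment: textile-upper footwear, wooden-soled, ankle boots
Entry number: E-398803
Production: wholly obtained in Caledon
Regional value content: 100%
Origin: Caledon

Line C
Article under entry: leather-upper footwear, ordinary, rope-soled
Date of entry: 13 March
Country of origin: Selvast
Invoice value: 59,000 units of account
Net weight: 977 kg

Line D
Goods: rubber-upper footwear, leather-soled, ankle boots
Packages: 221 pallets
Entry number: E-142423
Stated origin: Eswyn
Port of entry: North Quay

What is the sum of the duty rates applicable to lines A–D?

Line A: leather-upper → 8-2; leather-soled → 8-2-3; ankle boots → 8-2-3-2. Scheduled 32%. Caledon agreement on 8-3-2-3: 8-2-3-2 not covered; Caledon agreement on 8-1: 8-2-3-2 not covered. → 32%.
Line B: textile-upper → 8-1; wooden-soled → 8-1-1; ankle boots → 8-1-1-1. Scheduled 2%. Caledon agreement on 8-3-2-3: 8-1-1-1 not covered; Caledon agreement on 8-1: wholly obtained → 18% available; preference 18% not lower than 2% → no reduction. → 2%.
Line C: leather-upper → 8-2; rope-soled → 8-2-1; ordinary → 8-2-1-1. Scheduled 2%. quota on 8-2-1-1 exhausted → over-quota 5%. → 5%.
Line D: rubber-upper → 8-3; leather-soled → 8-3-3; ankle boots → 8-3-3-1. Scheduled 36%. No special measure applies. → 36%.
Sum: 32% + 2% + 5% + 36% = 75%.

75%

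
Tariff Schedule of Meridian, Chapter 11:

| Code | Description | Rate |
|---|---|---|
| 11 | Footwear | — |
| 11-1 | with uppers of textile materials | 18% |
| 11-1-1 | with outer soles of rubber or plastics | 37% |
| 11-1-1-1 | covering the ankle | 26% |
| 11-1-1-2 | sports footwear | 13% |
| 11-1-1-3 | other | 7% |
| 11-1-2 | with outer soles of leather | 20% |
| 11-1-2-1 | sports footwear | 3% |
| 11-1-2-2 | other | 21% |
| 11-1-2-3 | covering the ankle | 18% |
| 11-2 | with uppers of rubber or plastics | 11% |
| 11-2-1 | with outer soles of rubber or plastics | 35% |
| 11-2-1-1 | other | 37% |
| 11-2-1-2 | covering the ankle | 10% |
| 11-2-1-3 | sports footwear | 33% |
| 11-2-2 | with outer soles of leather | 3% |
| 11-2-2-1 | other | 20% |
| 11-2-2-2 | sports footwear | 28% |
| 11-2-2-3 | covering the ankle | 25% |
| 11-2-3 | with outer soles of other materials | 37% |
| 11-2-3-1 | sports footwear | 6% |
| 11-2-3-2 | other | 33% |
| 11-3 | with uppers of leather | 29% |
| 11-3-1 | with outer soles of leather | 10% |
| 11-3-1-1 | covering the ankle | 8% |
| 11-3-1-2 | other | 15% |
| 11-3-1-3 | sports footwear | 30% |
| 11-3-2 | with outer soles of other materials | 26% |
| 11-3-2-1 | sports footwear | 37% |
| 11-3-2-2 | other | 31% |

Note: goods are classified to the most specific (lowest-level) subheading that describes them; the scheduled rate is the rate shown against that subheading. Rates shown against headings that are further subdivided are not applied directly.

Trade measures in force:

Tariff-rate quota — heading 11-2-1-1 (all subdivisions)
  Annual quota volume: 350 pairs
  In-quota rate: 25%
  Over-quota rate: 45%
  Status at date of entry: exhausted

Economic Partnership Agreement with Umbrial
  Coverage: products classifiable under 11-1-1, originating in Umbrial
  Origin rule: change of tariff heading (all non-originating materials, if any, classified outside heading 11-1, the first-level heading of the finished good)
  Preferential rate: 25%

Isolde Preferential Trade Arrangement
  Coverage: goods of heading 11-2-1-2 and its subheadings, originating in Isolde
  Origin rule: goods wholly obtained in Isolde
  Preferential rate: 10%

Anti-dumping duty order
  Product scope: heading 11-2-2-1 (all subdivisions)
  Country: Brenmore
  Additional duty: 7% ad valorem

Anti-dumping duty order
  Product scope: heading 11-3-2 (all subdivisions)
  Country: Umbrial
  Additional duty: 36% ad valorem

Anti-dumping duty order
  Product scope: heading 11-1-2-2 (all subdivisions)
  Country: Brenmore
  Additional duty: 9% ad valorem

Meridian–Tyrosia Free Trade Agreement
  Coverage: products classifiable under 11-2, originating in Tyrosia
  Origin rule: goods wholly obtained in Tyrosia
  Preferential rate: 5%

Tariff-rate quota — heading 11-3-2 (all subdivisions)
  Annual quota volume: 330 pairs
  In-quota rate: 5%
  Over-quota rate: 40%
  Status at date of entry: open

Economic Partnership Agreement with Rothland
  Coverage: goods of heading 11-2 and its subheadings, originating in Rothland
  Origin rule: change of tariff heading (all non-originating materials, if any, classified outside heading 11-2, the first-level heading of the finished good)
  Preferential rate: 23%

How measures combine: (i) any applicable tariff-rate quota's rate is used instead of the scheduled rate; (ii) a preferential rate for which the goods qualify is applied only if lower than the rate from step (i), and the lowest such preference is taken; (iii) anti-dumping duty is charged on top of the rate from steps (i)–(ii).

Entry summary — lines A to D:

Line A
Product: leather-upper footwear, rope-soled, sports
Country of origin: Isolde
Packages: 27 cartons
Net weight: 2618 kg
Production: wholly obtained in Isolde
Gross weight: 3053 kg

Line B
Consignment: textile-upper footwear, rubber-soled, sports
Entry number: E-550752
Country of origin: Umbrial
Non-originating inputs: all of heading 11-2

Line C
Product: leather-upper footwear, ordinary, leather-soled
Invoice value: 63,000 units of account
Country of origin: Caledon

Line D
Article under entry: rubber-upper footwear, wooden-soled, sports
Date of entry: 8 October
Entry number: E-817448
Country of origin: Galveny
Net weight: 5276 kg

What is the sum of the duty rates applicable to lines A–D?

Line A: leather-upper → 11-3; rope-soled → 11-3-2; sports → 11-3-2-1. Scheduled 37%. quota on 11-3-2 open → in-quota 5%; Isolde agreement on 11-2-1-2: 11-3-2-1 not covered. → 5%.
Line B: textile-upper → 11-1; rubber-soled → 11-1-1; sports → 11-1-1-2. Scheduled 13%. Umbrial agreement on 11-1-1: CTH met → 25% available; preference 25% not lower than 13% → no reduction. → 13%.
Line C: leather-upper → 11-3; leather-soled → 11-3-1; ordinary → 11-3-1-2. Scheduled 15%. No special measure applies. → 15%.
Line D: rubber-upper → 11-2; wooden-soled → 11-2-3; sports → 11-2-3-1. Scheduled 6%. No special measure applies. → 6%.
Sum: 5% + 13% + 15% + 6% = 39%.

39%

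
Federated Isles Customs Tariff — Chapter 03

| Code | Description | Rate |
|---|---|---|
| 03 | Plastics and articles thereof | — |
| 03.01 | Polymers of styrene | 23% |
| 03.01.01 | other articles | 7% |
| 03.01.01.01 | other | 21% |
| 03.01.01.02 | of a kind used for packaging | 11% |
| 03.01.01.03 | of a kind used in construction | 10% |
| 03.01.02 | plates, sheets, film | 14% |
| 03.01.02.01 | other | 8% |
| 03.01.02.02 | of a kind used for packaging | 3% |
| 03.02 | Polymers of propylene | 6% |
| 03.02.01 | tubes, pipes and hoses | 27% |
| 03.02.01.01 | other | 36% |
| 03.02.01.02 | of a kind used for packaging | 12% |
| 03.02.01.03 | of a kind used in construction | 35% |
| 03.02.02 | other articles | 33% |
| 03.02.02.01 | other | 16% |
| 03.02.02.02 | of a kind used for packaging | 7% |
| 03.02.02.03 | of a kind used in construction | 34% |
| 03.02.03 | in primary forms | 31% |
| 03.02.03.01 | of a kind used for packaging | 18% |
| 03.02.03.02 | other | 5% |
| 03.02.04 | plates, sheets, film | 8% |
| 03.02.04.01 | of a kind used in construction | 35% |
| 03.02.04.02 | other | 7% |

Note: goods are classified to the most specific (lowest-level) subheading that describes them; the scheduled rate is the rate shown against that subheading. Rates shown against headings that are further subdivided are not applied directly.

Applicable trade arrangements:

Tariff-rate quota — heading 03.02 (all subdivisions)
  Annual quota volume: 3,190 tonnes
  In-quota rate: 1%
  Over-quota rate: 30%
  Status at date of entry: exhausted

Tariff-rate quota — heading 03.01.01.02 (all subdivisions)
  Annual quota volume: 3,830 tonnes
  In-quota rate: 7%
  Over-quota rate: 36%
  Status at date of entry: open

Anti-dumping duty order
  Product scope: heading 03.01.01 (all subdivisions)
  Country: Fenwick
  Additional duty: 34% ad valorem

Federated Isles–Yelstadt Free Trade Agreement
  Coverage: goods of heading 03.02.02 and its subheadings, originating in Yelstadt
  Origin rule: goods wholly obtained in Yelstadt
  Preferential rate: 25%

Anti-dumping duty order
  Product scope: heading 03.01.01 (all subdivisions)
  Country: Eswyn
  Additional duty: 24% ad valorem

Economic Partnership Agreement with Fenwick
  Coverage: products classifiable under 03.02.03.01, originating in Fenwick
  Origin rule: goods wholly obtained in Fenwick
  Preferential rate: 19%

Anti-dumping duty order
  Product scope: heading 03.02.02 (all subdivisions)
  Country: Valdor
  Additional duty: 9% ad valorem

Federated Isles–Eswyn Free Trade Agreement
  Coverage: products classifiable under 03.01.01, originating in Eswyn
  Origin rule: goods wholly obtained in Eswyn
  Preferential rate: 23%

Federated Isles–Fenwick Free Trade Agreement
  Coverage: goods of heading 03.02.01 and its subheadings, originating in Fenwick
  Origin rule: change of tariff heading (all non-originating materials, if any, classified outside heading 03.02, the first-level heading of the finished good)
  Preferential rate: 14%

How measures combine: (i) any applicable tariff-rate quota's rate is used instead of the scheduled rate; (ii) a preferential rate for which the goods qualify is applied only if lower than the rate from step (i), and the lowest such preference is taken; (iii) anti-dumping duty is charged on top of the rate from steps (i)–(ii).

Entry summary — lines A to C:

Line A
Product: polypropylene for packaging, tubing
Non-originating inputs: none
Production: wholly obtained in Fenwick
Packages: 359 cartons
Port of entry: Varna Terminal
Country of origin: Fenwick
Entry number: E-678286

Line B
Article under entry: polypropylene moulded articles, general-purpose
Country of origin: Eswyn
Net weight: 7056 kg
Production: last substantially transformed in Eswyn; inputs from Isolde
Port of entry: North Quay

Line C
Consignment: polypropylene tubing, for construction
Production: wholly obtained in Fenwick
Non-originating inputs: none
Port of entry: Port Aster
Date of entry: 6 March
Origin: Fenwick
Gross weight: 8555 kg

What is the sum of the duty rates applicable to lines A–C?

58%

Line A: polypropylene → 03.02; tubing → 03.02.01; for packaging → 03.02.01.02. Scheduled 12%. quota on 03.02 exhausted → over-quota 30%; Fenwick agreement on 03.02.03.01: 03.02.01.02 not covered; Fenwick agreement on 03.02.01: CTH met → 14% available; preferential 14%. → 14%.
Line B: polypropylene → 03.02; moulded articles → 03.02.02; general-purpose → 03.02.02.01. Scheduled 16%. quota on 03.02 exhausted → over-quota 30%; Eswyn agreement on 03.01.01: 03.02.02.01 not covered. → 30%.
Line C: polypropylene → 03.02; tubing → 03.02.01; for construction → 03.02.01.03. Scheduled 35%. quota on 03.02 exhausted → over-quota 30%; Fenwick agreement on 03.02.03.01: 03.02.01.03 not covered; Fenwick agreement on 03.02.01: CTH met → 14% available; preferential 14%. → 14%.
Sum: 14% + 30% + 14% = 58%.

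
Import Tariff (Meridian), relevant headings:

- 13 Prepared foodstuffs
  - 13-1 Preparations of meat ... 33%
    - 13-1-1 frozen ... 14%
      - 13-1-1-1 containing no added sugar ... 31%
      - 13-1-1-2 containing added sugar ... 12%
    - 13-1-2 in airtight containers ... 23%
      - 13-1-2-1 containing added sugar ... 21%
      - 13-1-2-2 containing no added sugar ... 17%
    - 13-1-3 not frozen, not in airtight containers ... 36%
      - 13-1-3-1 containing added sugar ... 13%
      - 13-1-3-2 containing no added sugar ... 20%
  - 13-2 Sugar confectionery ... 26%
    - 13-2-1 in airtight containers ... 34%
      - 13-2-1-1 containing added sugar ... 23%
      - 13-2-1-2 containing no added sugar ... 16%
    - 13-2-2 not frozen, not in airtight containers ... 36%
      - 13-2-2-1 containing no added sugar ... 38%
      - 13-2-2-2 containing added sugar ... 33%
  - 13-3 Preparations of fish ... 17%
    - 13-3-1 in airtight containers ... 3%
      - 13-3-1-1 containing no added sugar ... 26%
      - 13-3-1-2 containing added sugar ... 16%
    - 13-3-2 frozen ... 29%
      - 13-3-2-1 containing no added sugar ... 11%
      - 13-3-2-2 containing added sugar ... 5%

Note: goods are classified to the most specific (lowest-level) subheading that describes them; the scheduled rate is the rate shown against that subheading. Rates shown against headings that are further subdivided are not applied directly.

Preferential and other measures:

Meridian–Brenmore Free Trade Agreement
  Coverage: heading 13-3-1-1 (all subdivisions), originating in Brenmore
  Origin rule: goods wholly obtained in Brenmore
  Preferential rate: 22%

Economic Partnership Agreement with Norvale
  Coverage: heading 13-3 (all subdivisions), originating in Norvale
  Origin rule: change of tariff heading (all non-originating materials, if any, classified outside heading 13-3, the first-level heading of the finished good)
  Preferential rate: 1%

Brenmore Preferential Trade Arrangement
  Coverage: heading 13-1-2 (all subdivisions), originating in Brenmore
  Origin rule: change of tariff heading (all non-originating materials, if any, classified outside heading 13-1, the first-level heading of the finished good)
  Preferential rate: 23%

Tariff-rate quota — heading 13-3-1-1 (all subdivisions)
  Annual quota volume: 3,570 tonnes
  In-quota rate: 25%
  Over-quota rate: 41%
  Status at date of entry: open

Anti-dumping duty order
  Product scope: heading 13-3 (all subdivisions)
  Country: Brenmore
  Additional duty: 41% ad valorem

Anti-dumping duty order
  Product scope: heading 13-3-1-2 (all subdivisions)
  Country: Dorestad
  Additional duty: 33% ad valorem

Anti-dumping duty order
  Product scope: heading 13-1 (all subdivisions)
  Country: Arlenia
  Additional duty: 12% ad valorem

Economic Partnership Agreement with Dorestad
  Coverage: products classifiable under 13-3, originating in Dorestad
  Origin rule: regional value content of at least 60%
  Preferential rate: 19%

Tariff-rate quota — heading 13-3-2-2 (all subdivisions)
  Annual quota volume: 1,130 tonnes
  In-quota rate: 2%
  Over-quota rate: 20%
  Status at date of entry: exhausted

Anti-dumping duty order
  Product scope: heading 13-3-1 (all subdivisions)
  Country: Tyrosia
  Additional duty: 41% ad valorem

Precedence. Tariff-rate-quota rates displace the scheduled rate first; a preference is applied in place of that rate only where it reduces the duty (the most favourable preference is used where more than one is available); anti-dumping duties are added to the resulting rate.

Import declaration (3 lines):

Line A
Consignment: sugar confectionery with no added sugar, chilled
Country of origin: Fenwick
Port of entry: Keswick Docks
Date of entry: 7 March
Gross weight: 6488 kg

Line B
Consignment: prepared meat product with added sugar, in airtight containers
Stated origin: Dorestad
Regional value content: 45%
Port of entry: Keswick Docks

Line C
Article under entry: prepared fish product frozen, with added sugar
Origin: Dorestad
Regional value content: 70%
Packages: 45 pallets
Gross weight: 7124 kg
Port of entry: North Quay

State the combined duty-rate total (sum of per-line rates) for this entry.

78%

Line A: sugar confectionery → 13-2; chilled → 13-2-2; with no added sugar → 13-2-2-1. Scheduled 38%. No special measure applies. → 38%.
Line B: prepared meat product → 13-1; in airtight containers → 13-1-2; with added sugar → 13-1-2-1. Scheduled 21%. Dorestad agreement on 13-3: 13-1-2-1 not covered. → 21%.
Line C: prepared fish product → 13-3; frozen → 13-3-2; with added sugar → 13-3-2-2. Scheduled 5%. quota on 13-3-2-2 exhausted → over-quota 20%; Dorestad agreement on 13-3: RVC ≥ 60% → 19% available; preferential 19%. → 19%.
Sum: 38% + 21% + 19% = 78%.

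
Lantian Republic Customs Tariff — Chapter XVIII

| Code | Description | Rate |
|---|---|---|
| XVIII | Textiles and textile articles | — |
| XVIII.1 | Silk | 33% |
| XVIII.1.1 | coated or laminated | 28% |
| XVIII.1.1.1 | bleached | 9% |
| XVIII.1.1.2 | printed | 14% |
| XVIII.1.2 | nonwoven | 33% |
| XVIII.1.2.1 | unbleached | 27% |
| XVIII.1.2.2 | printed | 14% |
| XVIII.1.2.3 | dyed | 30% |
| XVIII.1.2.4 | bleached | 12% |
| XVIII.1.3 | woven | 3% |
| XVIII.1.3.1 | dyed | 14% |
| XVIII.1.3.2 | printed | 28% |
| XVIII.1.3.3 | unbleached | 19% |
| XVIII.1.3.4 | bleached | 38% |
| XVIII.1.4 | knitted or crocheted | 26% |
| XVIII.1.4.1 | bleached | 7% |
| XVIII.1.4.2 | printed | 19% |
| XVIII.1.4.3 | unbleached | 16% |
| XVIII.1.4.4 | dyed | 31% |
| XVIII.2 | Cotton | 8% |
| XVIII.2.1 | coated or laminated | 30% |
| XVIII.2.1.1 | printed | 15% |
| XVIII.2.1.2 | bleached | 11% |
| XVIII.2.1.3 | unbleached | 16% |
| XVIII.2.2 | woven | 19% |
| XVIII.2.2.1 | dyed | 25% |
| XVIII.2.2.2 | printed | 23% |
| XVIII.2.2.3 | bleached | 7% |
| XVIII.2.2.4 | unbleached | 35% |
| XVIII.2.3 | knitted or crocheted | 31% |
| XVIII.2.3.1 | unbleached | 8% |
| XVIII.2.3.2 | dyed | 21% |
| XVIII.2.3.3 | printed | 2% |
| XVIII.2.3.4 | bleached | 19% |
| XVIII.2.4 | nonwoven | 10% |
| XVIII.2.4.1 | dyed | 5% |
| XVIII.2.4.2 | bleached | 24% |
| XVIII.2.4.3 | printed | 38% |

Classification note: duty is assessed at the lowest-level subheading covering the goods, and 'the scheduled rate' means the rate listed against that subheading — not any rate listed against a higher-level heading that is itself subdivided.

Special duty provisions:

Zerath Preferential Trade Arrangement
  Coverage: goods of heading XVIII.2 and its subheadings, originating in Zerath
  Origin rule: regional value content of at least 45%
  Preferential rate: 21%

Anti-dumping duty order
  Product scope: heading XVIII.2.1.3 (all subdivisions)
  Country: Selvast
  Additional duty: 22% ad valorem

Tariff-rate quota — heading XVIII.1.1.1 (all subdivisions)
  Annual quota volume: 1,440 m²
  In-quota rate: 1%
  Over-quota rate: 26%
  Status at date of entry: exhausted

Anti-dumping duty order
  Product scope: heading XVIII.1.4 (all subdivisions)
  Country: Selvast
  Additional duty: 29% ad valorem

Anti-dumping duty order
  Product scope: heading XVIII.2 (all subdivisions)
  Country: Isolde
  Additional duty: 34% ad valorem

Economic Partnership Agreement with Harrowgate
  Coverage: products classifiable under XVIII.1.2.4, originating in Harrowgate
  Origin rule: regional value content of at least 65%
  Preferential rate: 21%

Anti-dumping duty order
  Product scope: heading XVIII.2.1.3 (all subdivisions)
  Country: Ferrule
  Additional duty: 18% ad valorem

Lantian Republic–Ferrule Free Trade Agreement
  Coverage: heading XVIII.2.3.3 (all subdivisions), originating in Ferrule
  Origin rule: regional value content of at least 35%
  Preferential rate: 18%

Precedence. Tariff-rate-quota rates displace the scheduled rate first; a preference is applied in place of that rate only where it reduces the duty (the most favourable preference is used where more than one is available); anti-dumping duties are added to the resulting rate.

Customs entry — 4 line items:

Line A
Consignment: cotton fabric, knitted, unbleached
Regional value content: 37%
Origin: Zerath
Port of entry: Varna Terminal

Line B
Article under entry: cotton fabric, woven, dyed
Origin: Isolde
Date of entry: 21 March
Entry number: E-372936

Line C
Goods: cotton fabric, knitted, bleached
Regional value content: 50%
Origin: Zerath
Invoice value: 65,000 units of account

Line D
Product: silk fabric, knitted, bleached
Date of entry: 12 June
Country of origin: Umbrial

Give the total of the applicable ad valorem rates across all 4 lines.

Line A: cotton → XVIII.2; knitted → XVIII.2.3; unbleached → XVIII.2.3.1. Scheduled 8%. Zerath agreement on XVIII.2: RVC < 45%. → 8%.
Line B: cotton → XVIII.2; woven → XVIII.2.2; dyed → XVIII.2.2.1. Scheduled 25%. anti-dumping (Isolde, XVIII.2): +34%; total 25% + 34% = 59%. → 59%.
Line C: cotton → XVIII.2; knitted → XVIII.2.3; bleached → XVIII.2.3.4. Scheduled 19%. Zerath agreement on XVIII.2: RVC ≥ 45% → 21% available; preference 21% not lower than 19% → no reduction. → 19%.
Line D: silk → XVIII.1; knitted → XVIII.1.4; bleached → XVIII.1.4.1. Scheduled 7%. No special measure applies. → 7%.
Sum: 8% + 59% + 19% + 7% = 93%.

93%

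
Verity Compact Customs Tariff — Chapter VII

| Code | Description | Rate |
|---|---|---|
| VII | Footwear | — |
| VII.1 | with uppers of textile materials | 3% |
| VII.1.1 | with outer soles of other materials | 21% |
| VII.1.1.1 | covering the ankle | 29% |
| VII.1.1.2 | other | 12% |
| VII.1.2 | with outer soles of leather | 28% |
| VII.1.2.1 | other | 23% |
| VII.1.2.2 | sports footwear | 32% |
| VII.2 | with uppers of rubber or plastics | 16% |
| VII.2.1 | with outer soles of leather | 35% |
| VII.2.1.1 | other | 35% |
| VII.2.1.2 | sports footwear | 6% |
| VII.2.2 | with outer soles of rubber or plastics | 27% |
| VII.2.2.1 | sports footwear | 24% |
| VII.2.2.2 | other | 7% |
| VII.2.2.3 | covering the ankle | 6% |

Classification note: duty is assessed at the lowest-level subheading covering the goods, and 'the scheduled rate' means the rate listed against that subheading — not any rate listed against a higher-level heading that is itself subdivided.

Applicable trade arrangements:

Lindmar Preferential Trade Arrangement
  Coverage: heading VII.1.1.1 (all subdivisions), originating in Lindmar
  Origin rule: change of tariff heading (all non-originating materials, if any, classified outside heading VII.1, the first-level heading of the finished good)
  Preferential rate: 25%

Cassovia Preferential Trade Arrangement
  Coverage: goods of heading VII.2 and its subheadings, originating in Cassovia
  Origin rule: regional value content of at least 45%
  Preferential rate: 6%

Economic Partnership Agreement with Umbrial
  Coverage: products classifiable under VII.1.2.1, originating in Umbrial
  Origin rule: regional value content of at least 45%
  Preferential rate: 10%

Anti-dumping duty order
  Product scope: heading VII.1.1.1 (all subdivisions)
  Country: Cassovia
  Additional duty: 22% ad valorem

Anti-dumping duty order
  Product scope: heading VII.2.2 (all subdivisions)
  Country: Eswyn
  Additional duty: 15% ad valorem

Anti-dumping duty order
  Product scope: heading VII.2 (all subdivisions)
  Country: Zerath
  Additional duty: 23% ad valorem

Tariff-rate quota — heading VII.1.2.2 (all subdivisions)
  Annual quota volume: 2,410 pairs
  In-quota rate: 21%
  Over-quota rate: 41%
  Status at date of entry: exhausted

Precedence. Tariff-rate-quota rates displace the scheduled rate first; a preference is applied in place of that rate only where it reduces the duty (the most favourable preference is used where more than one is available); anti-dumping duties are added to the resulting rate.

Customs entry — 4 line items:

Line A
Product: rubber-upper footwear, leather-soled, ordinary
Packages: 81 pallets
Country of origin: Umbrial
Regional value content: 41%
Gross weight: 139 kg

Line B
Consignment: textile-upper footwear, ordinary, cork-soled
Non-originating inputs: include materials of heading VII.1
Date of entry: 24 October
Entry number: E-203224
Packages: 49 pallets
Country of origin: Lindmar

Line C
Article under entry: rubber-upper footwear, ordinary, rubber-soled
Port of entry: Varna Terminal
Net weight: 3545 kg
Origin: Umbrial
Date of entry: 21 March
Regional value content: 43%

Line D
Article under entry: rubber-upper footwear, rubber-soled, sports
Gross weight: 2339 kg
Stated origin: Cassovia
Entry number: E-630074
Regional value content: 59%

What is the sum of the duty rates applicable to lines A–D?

60%

Line A: rubber-upper → VII.2; leather-soled → VII.2.1; ordinary → VII.2.1.1. Scheduled 35%. Umbrial agreement on VII.1.2.1: VII.2.1.1 not covered. → 35%.
Line B: textile-upper → VII.1; cork-soled → VII.1.1; ordinary → VII.1.1.2. Scheduled 12%. Lindmar agreement on VII.1.1.1: VII.1.1.2 not covered. → 12%.
Line C: rubber-upper → VII.2; rubber-soled → VII.2.2; ordinary → VII.2.2.2. Scheduled 7%. Umbrial agreement on VII.1.2.1: VII.2.2.2 not covered. → 7%.
Line D: rubber-upper → VII.2; rubber-soled → VII.2.2; sports → VII.2.2.1. Scheduled 24%. Cassovia agreement on VII.2: RVC ≥ 45% → 6% available; preferential 6%. → 6%.
Sum: 35% + 12% + 7% + 6% = 60%.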